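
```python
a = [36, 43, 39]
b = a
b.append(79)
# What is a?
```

After line 1: a = [36, 43, 39]
After line 2 (b = a is an alias, same object): a = [36, 43, 39], b = [36, 43, 39]
After line 3 (b.append mutates the shared list): a = [36, 43, 39, 79], b = [36, 43, 39, 79]

[36, 43, 39, 79]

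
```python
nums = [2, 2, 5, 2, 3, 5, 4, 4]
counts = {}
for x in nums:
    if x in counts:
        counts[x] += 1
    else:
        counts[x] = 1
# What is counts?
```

Initial: counts = {}, nums = [2, 2, 5, 2, 3, 5, 4, 4]
See 2: counts = {2: 1}
See 2: counts = {2: 2}
See 5: counts = {2: 2, 5: 1}
See 2: counts = {2: 3, 5: 1}
See 3: counts = {2: 3, 5: 1, 3: 1}
See 5: counts = {2: 3, 5: 2, 3: 1}
See 4: counts = {2: 3, 5: 2, 3: 1, 4: 1}
See 4: counts = {2: 3, 5: 2, 3: 1, 4: 2}

{2: 3, 5: 2, 3: 1, 4: 2}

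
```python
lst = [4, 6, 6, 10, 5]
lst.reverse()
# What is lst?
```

[5, 10, 6, 6, 4]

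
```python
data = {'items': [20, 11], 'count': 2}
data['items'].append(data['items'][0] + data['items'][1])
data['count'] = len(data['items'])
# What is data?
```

After line 1: data = {'items': [20, 11], 'count': 2}
After line 2 (append 20 + 11 = 31): data = {'items': [20, 11, 31], 'count': 2}
After line 3 (count = len(items) = 3): data = {'items': [20, 11, 31], 'count': 3}

{'items': [20, 11, 31], 'count': 3}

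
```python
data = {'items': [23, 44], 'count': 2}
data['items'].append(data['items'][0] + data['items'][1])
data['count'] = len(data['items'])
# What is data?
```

After line 1: data = {'items': [23, 44], 'count': 2}
After line 2 (append 23 + 44 = 67): data = {'items': [23, 44, 67], 'count': 2}
After line 3 (count = len(items) = 3): data = {'items': [23, 44, 67], 'count': 3}

{'items': [23, 44, 67], 'count': 3}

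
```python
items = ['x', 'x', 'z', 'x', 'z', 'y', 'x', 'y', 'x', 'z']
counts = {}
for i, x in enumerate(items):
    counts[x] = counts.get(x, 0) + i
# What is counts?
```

Initial: counts = {}, items = ['x', 'x', 'z', 'x', 'z', 'y', 'x', 'y', 'x', 'z']
i=0, x='x': counts = {'x': 0}
i=1, x='x': counts = {'x': 1}
i=2, x='z': counts = {'x': 1, 'z': 2}
i=3, x='x': counts = {'x': 4, 'z': 2}
i=4, x='z': counts = {'x': 4, 'z': 6}
i=5, x='y': counts = {'x': 4, 'z': 6, 'y': 5}
i=6, x='x': counts = {'x': 10, 'z': 6, 'y': 5}
i=7, x='y': counts = {'x': 10, 'z': 6, 'y': 12}
i=8, x='x': counts = {'x': 18, 'z': 6, 'y': 12}
i=9, x='z': counts = {'x': 18, 'z': 15, 'y': 12}

{'x': 18, 'z': 15, 'y': 12}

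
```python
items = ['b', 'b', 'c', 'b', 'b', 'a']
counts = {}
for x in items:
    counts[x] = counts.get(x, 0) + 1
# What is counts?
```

Initial: counts = {}, items = ['b', 'b', 'c', 'b', 'b', 'a']
See 'b': counts = {'b': 1}
See 'b': counts = {'b': 2}
See 'c': counts = {'b': 2, 'c': 1}
See 'b': counts = {'b': 3, 'c': 1}
See 'b': counts = {'b': 4, 'c': 1}
See 'a': counts = {'b': 4, 'c': 1, 'a': 1}

{'b': 4, 'c': 1, 'a': 1}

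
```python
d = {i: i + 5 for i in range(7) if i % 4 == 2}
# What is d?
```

{2: 7, 6: 11}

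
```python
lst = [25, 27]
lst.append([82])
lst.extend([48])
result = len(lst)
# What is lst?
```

After line 1: lst = [25, 27]
After line 2 (append adds [82] as single element): lst = [25, 27, [82]]
After line 3 (extend unpacks [48], adds 48): lst = [25, 27, [82], 48]
After line 4: result = len(lst) = 4

[25, 27, [82], 48]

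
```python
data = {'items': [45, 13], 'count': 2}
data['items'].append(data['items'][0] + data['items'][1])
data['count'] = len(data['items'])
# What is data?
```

After line 1: data = {'items': [45, 13], 'count': 2}
After line 2 (append 45 + 13 = 58): data = {'items': [45, 13, 58], 'count': 2}
After line 3 (count = len(items) = 3): data = {'items': [45, 13, 58], 'count': 3}

{'items': [45, 13, 58], 'count': 3}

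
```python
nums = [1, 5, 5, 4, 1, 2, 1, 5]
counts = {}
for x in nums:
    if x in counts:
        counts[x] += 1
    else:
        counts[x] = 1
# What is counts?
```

Initial: counts = {}, nums = [1, 5, 5, 4, 1, 2, 1, 5]
See 1: counts = {1: 1}
See 5: counts = {1: 1, 5: 1}
See 5: counts = {1: 1, 5: 2}
See 4: counts = {1: 1, 5: 2, 4: 1}
See 1: counts = {1: 2, 5: 2, 4: 1}
See 2: counts = {1: 2, 5: 2, 4: 1, 2: 1}
See 1: counts = {1: 3, 5: 2, 4: 1, 2: 1}
See 5: counts = {1: 3, 5: 3, 4: 1, 2: 1}

{1: 3, 5: 3, 4: 1, 2: 1}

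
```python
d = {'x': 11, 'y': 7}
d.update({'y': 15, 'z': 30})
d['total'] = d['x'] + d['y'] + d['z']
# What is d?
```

After line 1: d = {'x': 11, 'y': 7}
After line 2 (y overwritten, z added): d = {'x': 11, 'y': 15, 'z': 30}
After line 3 (total = 11 + 15 + 30 = 56): d = {'x': 11, 'y': 15, 'z': 30, 'total': 56}

{'x': 11, 'y': 15, 'z': 30, 'total': 56}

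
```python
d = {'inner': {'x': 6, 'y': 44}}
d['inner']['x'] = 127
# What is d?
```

After line 1: d = {'inner': {'x': 6, 'y': 44}}
After line 2 (inner x overwritten): d = {'inner': {'x': 127, 'y': 44}}

{'inner': {'x': 127, 'y': 44}}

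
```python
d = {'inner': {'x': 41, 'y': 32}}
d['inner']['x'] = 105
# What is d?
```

After line 1: d = {'inner': {'x': 41, 'y': 32}}
After line 2 (inner x overwritten): d = {'inner': {'x': 105, 'y': 32}}

{'inner': {'x': 105, 'y': 32}}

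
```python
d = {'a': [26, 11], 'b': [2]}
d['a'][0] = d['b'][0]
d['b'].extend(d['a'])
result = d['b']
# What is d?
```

After line 1: d = {'a': [26, 11], 'b': [2]}
After line 2 (a[0] = b[0] = 2): d = {'a': [2, 11], 'b': [2]}
After line 3 (b.extend(a) appends [2, 11]): d = {'a': [2, 11], 'b': [2, 2, 11]}
After line 4: result = d['b'] = [2, 2, 11]

{'a': [2, 11], 'b': [2, 2, 11]}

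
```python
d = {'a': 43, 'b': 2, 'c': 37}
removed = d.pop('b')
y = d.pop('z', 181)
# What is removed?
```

After line 1: d = {'a': 43, 'b': 2, 'c': 37}
After line 2 (pop 'b' returns 2): d = {'a': 43, 'c': 37}, removed = 2
After line 3 (pop 'z' missing, returns default 181): d = {'a': 43, 'c': 37}, y = 181

2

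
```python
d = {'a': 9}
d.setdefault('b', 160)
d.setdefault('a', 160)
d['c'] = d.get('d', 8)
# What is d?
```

After line 1: d = {'a': 9}
After line 2 (setdefault adds 'b'=160): d = {'a': 9, 'b': 160}
After line 3 (setdefault 'a' no-op, already exists): d = {'a': 9, 'b': 160}
After line 4 (get('d', 8) returns default since 'd' not in d): d = {'a': 9, 'b': 160, 'c': 8}

{'a': 9, 'b': 160, 'c': 8}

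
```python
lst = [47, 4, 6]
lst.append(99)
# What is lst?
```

[47, 4, 6, 99]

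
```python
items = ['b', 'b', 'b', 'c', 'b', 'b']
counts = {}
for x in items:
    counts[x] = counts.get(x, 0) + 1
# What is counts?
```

Initial: counts = {}, items = ['b', 'b', 'b', 'c', 'b', 'b']
See 'b': counts = {'b': 1}
See 'b': counts = {'b': 2}
See 'b': counts = {'b': 3}
See 'c': counts = {'b': 3, 'c': 1}
See 'b': counts = {'b': 4, 'c': 1}
See 'b': counts = {'b': 5, 'c': 1}

{'b': 5, 'c': 1}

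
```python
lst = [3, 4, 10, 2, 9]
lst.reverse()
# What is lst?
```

[9, 2, 10, 4, 3]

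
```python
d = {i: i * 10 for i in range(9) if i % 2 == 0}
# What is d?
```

{0: 0, 2: 20, 4: 40, 6: 60, 8: 80}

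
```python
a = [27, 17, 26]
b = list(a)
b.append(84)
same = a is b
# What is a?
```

After line 1: a = [27, 17, 26]
After line 2 (b = list(a) is a shallow copy, new object): a = [27, 17, 26], b = [27, 17, 26]
After line 3 (append only mutates b): a = [27, 17, 26], b = [27, 17, 26, 84]
After line 4 (same = a is b; different objects -> False): same = False

[27, 17, 26]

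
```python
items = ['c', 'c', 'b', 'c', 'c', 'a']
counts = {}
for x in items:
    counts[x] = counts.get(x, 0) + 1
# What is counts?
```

Initial: counts = {}, items = ['c', 'c', 'b', 'c', 'c', 'a']
See 'c': counts = {'c': 1}
See 'c': counts = {'c': 2}
See 'b': counts = {'c': 2, 'b': 1}
See 'c': counts = {'c': 3, 'b': 1}
See 'c': counts = {'c': 4, 'b': 1}
See 'a': counts = {'c': 4, 'b': 1, 'a': 1}

{'c': 4, 'b': 1, 'a': 1}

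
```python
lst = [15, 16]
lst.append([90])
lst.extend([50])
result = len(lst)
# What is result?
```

After line 1: lst = [15, 16]
After line 2 (append adds [90] as single element): lst = [15, 16, [90]]
After line 3 (extend unpacks [50], adds 50): lst = [15, 16, [90], 50]
After line 4: result = len(lst) = 4

4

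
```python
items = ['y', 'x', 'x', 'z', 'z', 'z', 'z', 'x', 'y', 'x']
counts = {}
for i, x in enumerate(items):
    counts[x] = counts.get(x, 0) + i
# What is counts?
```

Initial: counts = {}, items = ['y', 'x', 'x', 'z', 'z', 'z', 'z', 'x', 'y', 'x']
i=0, x='y': counts = {'y': 0}
i=1, x='x': counts = {'y': 0, 'x': 1}
i=2, x='x': counts = {'y': 0, 'x': 3}
i=3, x='z': counts = {'y': 0, 'x': 3, 'z': 3}
i=4, x='z': counts = {'y': 0, 'x': 3, 'z': 7}
i=5, x='z': counts = {'y': 0, 'x': 3, 'z': 12}
i=6, x='z': counts = {'y': 0, 'x': 3, 'z': 18}
i=7, x='x': counts = {'y': 0, 'x': 10, 'z': 18}
i=8, x='y': counts = {'y': 8, 'x': 10, 'z': 18}
i=9, x='x': counts = {'y': 8, 'x': 19, 'z': 18}

{'y': 8, 'x': 19, 'z': 18}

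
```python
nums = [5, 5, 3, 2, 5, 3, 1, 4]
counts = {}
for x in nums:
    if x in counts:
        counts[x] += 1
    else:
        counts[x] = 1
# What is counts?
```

Initial: counts = {}, nums = [5, 5, 3, 2, 5, 3, 1, 4]
See 5: counts = {5: 1}
See 5: counts = {5: 2}
See 3: counts = {5: 2, 3: 1}
See 2: counts = {5: 2, 3: 1, 2: 1}
See 5: counts = {5: 3, 3: 1, 2: 1}
See 3: counts = {5: 3, 3: 2, 2: 1}
See 1: counts = {5: 3, 3: 2, 2: 1, 1: 1}
See 4: counts = {5: 3, 3: 2, 2: 1, 1: 1, 4: 1}

{5: 3, 3: 2, 2: 1, 1: 1, 4: 1}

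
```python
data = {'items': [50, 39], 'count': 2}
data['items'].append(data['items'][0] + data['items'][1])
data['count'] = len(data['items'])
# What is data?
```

After line 1: data = {'items': [50, 39], 'count': 2}
After line 2 (append 50 + 39 = 89): data = {'items': [50, 39, 89], 'count': 2}
After line 3 (count = len(items) = 3): data = {'items': [50, 39, 89], 'count': 3}

{'items': [50, 39, 89], 'count': 3}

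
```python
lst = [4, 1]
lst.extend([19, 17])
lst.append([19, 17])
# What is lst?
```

After line 1: lst = [4, 1]
After line 2 (extend unpacks [19, 17]): lst = [4, 1, 19, 17]
After line 3 (append adds [19, 17] as single element): lst = [4, 1, 19, 17, [19, 17]]

[4, 1, 19, 17, [19, 17]]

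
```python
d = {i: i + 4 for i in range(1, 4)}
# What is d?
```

{1: 5, 2: 6, 3: 7}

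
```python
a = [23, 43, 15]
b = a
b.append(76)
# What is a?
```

After line 1: a = [23, 43, 15]
After line 2 (b = a is an alias, same object): a = [23, 43, 15], b = [23, 43, 15]
After line 3 (b.append mutates the shared list): a = [23, 43, 15, 76], b = [23, 43, 15, 76]

[23, 43, 15, 76]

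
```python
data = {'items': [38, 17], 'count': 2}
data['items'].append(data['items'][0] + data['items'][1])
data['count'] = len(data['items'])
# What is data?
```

After line 1: data = {'items': [38, 17], 'count': 2}
After line 2 (append 38 + 17 = 55): data = {'items': [38, 17, 55], 'count': 2}
After line 3 (count = len(items) = 3): data = {'items': [38, 17, 55], 'count': 3}

{'items': [38, 17, 55], 'count': 3}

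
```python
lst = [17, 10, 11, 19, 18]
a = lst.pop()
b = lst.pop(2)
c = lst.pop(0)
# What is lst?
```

After line 1: lst = [17, 10, 11, 19, 18]
After line 2 (pop() -> a = 18): lst = [17, 10, 11, 19]
After line 3 (pop(2) -> b = 11): lst = [17, 10, 19]
After line 4 (pop(0) -> c = 17): lst = [10, 19]

[10, 19]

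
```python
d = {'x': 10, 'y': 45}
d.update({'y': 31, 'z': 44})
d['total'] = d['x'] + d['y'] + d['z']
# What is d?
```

After line 1: d = {'x': 10, 'y': 45}
After line 2 (y overwritten, z added): d = {'x': 10, 'y': 31, 'z': 44}
After line 3 (total = 10 + 31 + 44 = 85): d = {'x': 10, 'y': 31, 'z': 44, 'total': 85}

{'x': 10, 'y': 31, 'z': 44, 'total': 85}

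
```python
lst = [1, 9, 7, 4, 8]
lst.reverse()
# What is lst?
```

[8, 4, 7, 9, 1]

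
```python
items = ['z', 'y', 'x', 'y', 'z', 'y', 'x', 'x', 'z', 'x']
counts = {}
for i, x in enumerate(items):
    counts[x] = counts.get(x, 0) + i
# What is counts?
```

Initial: counts = {}, items = ['z', 'y', 'x', 'y', 'z', 'y', 'x', 'x', 'z', 'x']
i=0, x='z': counts = {'z': 0}
i=1, x='y': counts = {'z': 0, 'y': 1}
i=2, x='x': counts = {'z': 0, 'y': 1, 'x': 2}
i=3, x='y': counts = {'z': 0, 'y': 4, 'x': 2}
i=4, x='z': counts = {'z': 4, 'y': 4, 'x': 2}
i=5, x='y': counts = {'z': 4, 'y': 9, 'x': 2}
i=6, x='x': counts = {'z': 4, 'y': 9, 'x': 8}
i=7, x='x': counts = {'z': 4, 'y': 9, 'x': 15}
i=8, x='z': counts = {'z': 12, 'y': 9, 'x': 15}
i=9, x='x': counts = {'z': 12, 'y': 9, 'x': 24}

{'z': 12, 'y': 9, 'x': 24}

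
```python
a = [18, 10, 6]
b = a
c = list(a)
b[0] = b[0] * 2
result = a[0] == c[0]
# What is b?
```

After line 1: a = [18, 10, 6]
After line 2 (b = a, alias): a = [18, 10, 6], b = [18, 10, 6]
After line 3 (c = list(a) is a copy, new object): c = [18, 10, 6]
After line 4 (b[0] = 18 * 2 = 36; mutates shared a/b): a = b = [36, 10, 6], c = [18, 10, 6]
After line 5 (a[0] = 36, c[0] = 18; result = False)

[36, 10, 6]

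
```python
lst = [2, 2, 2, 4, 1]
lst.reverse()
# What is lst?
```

[1, 4, 2, 2, 2]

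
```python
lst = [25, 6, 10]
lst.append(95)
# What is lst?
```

[25, 6, 10, 95]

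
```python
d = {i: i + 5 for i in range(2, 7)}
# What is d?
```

{2: 7, 3: 8, 4: 9, 5: 10, 6: 11}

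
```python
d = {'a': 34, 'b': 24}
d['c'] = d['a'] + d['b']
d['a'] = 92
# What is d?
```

After line 1: d = {'a': 34, 'b': 24}
After line 2 (d['c'] = 34 + 24): d = {'a': 34, 'b': 24, 'c': 58}
After line 3: d = {'a': 92, 'b': 24, 'c': 58}

{'a': 92, 'b': 24, 'c': 58}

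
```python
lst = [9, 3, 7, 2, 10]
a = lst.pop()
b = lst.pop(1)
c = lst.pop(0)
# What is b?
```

After line 1: lst = [9, 3, 7, 2, 10]
After line 2 (pop() -> a = 10): lst = [9, 3, 7, 2]
After line 3 (pop(1) -> b = 3): lst = [9, 7, 2]
After line 4 (pop(0) -> c = 9): lst = [7, 2]

3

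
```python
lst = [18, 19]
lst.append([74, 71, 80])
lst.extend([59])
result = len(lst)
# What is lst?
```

After line 1: lst = [18, 19]
After line 2 (append adds [74, 71, 80] as single element): lst = [18, 19, [74, 71, 80]]
After line 3 (extend unpacks [59], adds 59): lst = [18, 19, [74, 71, 80], 59]
After line 4: result = len(lst) = 4

[18, 19, [74, 71, 80], 59]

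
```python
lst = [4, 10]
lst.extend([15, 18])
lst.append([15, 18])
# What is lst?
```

After line 1: lst = [4, 10]
After line 2 (extend unpacks [15, 18]): lst = [4, 10, 15, 18]
After line 3 (append adds [15, 18] as single element): lst = [4, 10, 15, 18, [15, 18]]

[4, 10, 15, 18, [15, 18]]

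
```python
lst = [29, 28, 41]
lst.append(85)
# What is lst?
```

[29, 28, 41, 85]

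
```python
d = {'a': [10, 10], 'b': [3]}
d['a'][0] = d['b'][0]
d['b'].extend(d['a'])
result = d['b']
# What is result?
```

After line 1: d = {'a': [10, 10], 'b': [3]}
After line 2 (a[0] = b[0] = 3): d = {'a': [3, 10], 'b': [3]}
After line 3 (b.extend(a) appends [3, 10]): d = {'a': [3, 10], 'b': [3, 3, 10]}
After line 4: result = d['b'] = [3, 3, 10]

[3, 3, 10]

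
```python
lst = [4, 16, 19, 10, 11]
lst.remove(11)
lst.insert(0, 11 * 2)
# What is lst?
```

After line 1: lst = [4, 16, 19, 10, 11]
After line 2 (remove first 11): lst = [4, 16, 19, 10]
After line 3 (insert 22 at index 0): lst = [22, 4, 16, 19, 10]

[22, 4, 16, 19, 10]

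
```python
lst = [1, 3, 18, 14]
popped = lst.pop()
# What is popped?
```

14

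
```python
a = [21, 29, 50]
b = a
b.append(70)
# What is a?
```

After line 1: a = [21, 29, 50]
After line 2 (b = a is an alias, same object): a = [21, 29, 50], b = [21, 29, 50]
After line 3 (b.append mutates the shared list): a = [21, 29, 50, 70], b = [21, 29, 50, 70]

[21, 29, 50, 70]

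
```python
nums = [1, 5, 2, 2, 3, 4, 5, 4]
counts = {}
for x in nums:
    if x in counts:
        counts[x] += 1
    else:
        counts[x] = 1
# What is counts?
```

Initial: counts = {}, nums = [1, 5, 2, 2, 3, 4, 5, 4]
See 1: counts = {1: 1}
See 5: counts = {1: 1, 5: 1}
See 2: counts = {1: 1, 5: 1, 2: 1}
See 2: counts = {1: 1, 5: 1, 2: 2}
See 3: counts = {1: 1, 5: 1, 2: 2, 3: 1}
See 4: counts = {1: 1, 5: 1, 2: 2, 3: 1, 4: 1}
See 5: counts = {1: 1, 5: 2, 2: 2, 3: 1, 4: 1}
See 4: counts = {1: 1, 5: 2, 2: 2, 3: 1, 4: 2}

{1: 1, 5: 2, 2: 2, 3: 1, 4: 2}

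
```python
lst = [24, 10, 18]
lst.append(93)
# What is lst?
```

[24, 10, 18, 93]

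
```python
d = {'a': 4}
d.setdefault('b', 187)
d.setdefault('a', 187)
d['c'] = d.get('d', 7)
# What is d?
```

After line 1: d = {'a': 4}
After line 2 (setdefault adds 'b'=187): d = {'a': 4, 'b': 187}
After line 3 (setdefault 'a' no-op, already exists): d = {'a': 4, 'b': 187}
After line 4 (get('d', 7) returns default since 'd' not in d): d = {'a': 4, 'b': 187, 'c': 7}

{'a': 4, 'b': 187, 'c': 7}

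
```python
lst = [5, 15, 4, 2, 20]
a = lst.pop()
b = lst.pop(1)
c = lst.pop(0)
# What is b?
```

After line 1: lst = [5, 15, 4, 2, 20]
After line 2 (pop() -> a = 20): lst = [5, 15, 4, 2]
After line 3 (pop(1) -> b = 15): lst = [5, 4, 2]
After line 4 (pop(0) -> c = 5): lst = [4, 2]

15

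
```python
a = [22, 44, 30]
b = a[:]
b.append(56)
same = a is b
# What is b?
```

After line 1: a = [22, 44, 30]
After line 2 (b = a[:] is a shallow copy, new object): a = [22, 44, 30], b = [22, 44, 30]
After line 3 (append only mutates b): a = [22, 44, 30], b = [22, 44, 30, 56]
After line 4 (same = a is b; different objects -> False): same = False

[22, 44, 30, 56]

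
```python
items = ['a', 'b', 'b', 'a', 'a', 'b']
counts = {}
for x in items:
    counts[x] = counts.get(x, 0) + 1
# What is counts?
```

Initial: counts = {}, items = ['a', 'b', 'b', 'a', 'a', 'b']
See 'a': counts = {'a': 1}
See 'b': counts = {'a': 1, 'b': 1}
See 'b': counts = {'a': 1, 'b': 2}
See 'a': counts = {'a': 2, 'b': 2}
See 'a': counts = {'a': 3, 'b': 2}
See 'b': counts = {'a': 3, 'b': 3}

{'a': 3, 'b': 3}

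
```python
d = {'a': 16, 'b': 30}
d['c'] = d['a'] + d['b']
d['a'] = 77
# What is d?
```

After line 1: d = {'a': 16, 'b': 30}
After line 2 (d['c'] = 16 + 30): d = {'a': 16, 'b': 30, 'c': 46}
After line 3: d = {'a': 77, 'b': 30, 'c': 46}

{'a': 77, 'b': 30, 'c': 46}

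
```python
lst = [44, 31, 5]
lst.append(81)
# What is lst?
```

[44, 31, 5, 81]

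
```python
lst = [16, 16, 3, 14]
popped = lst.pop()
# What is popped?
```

14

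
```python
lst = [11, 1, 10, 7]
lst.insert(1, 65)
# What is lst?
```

[11, 65, 1, 10, 7]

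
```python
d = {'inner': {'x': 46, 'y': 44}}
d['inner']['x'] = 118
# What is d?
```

After line 1: d = {'inner': {'x': 46, 'y': 44}}
After line 2 (inner x overwritten): d = {'inner': {'x': 118, 'y': 44}}

{'inner': {'x': 118, 'y': 44}}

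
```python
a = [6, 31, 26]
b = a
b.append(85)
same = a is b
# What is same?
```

After line 1: a = [6, 31, 26]
After line 2 (b = a is an alias, same object): a = [6, 31, 26], b = [6, 31, 26]
After line 3 (b.append mutates the shared list): a = [6, 31, 26, 85], b = [6, 31, 26, 85]
After line 4 (same = a is b; same object -> True): same = True

True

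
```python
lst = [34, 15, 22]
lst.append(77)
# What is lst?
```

[34, 15, 22, 77]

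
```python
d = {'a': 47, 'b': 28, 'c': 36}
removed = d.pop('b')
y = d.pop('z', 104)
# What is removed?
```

After line 1: d = {'a': 47, 'b': 28, 'c': 36}
After line 2 (pop 'b' returns 28): d = {'a': 47, 'c': 36}, removed = 28
After line 3 (pop 'z' missing, returns default 104): d = {'a': 47, 'c': 36}, y = 104

28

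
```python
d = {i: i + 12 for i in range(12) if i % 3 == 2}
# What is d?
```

{2: 14, 5: 17, 8: 20, 11: 23}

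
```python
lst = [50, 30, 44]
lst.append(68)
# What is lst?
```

[50, 30, 44, 68]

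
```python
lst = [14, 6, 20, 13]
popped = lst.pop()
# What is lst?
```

[14, 6, 20]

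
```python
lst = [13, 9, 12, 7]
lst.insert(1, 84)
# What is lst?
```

[13, 84, 9, 12, 7]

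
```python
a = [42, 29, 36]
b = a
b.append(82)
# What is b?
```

After line 1: a = [42, 29, 36]
After line 2 (b = a is an alias, same object): a = [42, 29, 36], b = [42, 29, 36]
After line 3 (b.append mutates the shared list): a = [42, 29, 36, 82], b = [42, 29, 36, 82]

[42, 29, 36, 82]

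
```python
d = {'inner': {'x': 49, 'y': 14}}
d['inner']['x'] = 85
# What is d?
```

After line 1: d = {'inner': {'x': 49, 'y': 14}}
After line 2 (inner x overwritten): d = {'inner': {'x': 85, 'y': 14}}

{'inner': {'x': 85, 'y': 14}}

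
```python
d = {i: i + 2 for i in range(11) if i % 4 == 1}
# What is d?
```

{1: 3, 5: 7, 9: 11}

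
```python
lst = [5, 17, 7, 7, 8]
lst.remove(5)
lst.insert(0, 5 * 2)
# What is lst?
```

After line 1: lst = [5, 17, 7, 7, 8]
After line 2 (remove first 5): lst = [17, 7, 7, 8]
After line 3 (insert 10 at index 0): lst = [10, 17, 7, 7, 8]

[10, 17, 7, 7, 8]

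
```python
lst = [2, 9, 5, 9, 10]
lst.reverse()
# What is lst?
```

[10, 9, 5, 9, 2]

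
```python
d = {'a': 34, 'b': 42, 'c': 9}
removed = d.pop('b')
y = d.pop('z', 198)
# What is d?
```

After line 1: d = {'a': 34, 'b': 42, 'c': 9}
After line 2 (pop 'b' returns 42): d = {'a': 34, 'c': 9}, removed = 42
After line 3 (pop 'z' missing, returns default 198): d = {'a': 34, 'c': 9}, y = 198

{'a': 34, 'c': 9}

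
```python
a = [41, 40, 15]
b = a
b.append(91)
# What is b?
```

After line 1: a = [41, 40, 15]
After line 2 (b = a is an alias, same object): a = [41, 40, 15], b = [41, 40, 15]
After line 3 (b.append mutates the shared list): a = [41, 40, 15, 91], b = [41, 40, 15, 91]

[41, 40, 15, 91]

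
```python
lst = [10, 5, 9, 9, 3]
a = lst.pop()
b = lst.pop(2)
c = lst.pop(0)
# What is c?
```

After line 1: lst = [10, 5, 9, 9, 3]
After line 2 (pop() -> a = 3): lst = [10, 5, 9, 9]
After line 3 (pop(2) -> b = 9): lst = [10, 5, 9]
After line 4 (pop(0) -> c = 10): lst = [5, 9]

10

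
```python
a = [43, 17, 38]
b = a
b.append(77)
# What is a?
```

After line 1: a = [43, 17, 38]
After line 2 (b = a is an alias, same object): a = [43, 17, 38], b = [43, 17, 38]
After line 3 (b.append mutates the shared list): a = [43, 17, 38, 77], b = [43, 17, 38, 77]

[43, 17, 38, 77]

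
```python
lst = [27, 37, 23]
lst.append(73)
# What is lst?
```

[27, 37, 23, 73]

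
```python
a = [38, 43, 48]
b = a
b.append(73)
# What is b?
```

After line 1: a = [38, 43, 48]
After line 2 (b = a is an alias, same object): a = [38, 43, 48], b = [38, 43, 48]
After line 3 (b.append mutates the shared list): a = [38, 43, 48, 73], b = [38, 43, 48, 73]

[38, 43, 48, 73]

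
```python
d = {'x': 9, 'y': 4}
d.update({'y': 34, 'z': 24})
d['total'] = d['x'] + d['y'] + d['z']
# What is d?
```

After line 1: d = {'x': 9, 'y': 4}
After line 2 (y overwritten, z added): d = {'x': 9, 'y': 34, 'z': 24}
After line 3 (total = 9 + 34 + 24 = 67): d = {'x': 9, 'y': 34, 'z': 24, 'total': 67}

{'x': 9, 'y': 34, 'z': 24, 'total': 67}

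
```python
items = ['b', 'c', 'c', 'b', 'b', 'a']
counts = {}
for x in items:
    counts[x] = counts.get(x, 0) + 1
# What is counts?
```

Initial: counts = {}, items = ['b', 'c', 'c', 'b', 'b', 'a']
See 'b': counts = {'b': 1}
See 'c': counts = {'b': 1, 'c': 1}
See 'c': counts = {'b': 1, 'c': 2}
See 'b': counts = {'b': 2, 'c': 2}
See 'b': counts = {'b': 3, 'c': 2}
See 'a': counts = {'b': 3, 'c': 2, 'a': 1}

{'b': 3, 'c': 2, 'a': 1}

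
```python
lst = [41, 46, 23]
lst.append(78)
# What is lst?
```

[41, 46, 23, 78]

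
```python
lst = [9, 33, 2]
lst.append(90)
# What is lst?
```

[9, 33, 2, 90]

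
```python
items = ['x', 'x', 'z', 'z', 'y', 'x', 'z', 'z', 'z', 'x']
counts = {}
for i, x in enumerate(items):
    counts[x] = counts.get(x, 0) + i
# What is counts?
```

Initial: counts = {}, items = ['x', 'x', 'z', 'z', 'y', 'x', 'z', 'z', 'z', 'x']
i=0, x='x': counts = {'x': 0}
i=1, x='x': counts = {'x': 1}
i=2, x='z': counts = {'x': 1, 'z': 2}
i=3, x='z': counts = {'x': 1, 'z': 5}
i=4, x='y': counts = {'x': 1, 'z': 5, 'y': 4}
i=5, x='x': counts = {'x': 6, 'z': 5, 'y': 4}
i=6, x='z': counts = {'x': 6, 'z': 11, 'y': 4}
i=7, x='z': counts = {'x': 6, 'z': 18, 'y': 4}
i=8, x='z': counts = {'x': 6, 'z': 26, 'y': 4}
i=9, x='x': counts = {'x': 15, 'z': 26, 'y': 4}

{'x': 15, 'z': 26, 'y': 4}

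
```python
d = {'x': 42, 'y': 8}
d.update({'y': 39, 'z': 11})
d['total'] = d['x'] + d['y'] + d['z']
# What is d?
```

After line 1: d = {'x': 42, 'y': 8}
After line 2 (y overwritten, z added): d = {'x': 42, 'y': 39, 'z': 11}
After line 3 (total = 42 + 39 + 11 = 92): d = {'x': 42, 'y': 39, 'z': 11, 'total': 92}

{'x': 42, 'y': 39, 'z': 11, 'total': 92}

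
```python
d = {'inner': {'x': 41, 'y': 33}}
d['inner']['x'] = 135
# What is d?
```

After line 1: d = {'inner': {'x': 41, 'y': 33}}
After line 2 (inner x overwritten): d = {'inner': {'x': 135, 'y': 33}}

{'inner': {'x': 135, 'y': 33}}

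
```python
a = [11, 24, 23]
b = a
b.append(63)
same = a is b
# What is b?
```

After line 1: a = [11, 24, 23]
After line 2 (b = a is an alias, same object): a = [11, 24, 23], b = [11, 24, 23]
After line 3 (b.append mutates the shared list): a = [11, 24, 23, 63], b = [11, 24, 23, 63]
After line 4 (same = a is b; same object -> True): same = True

[11, 24, 23, 63]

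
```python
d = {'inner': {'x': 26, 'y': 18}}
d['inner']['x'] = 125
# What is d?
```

After line 1: d = {'inner': {'x': 26, 'y': 18}}
After line 2 (inner x overwritten): d = {'inner': {'x': 125, 'y': 18}}

{'inner': {'x': 125, 'y': 18}}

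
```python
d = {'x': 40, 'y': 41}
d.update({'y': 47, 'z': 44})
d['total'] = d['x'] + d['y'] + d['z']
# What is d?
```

After line 1: d = {'x': 40, 'y': 41}
After line 2 (y overwritten, z added): d = {'x': 40, 'y': 47, 'z': 44}
After line 3 (total = 40 + 47 + 44 = 131): d = {'x': 40, 'y': 47, 'z': 44, 'total': 131}

{'x': 40, 'y': 47, 'z': 44, 'total': 131}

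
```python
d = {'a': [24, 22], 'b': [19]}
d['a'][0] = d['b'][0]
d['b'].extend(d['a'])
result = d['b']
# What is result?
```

After line 1: d = {'a': [24, 22], 'b': [19]}
After line 2 (a[0] = b[0] = 19): d = {'a': [19, 22], 'b': [19]}
After line 3 (b.extend(a) appends [19, 22]): d = {'a': [19, 22], 'b': [19, 19, 22]}
After line 4: result = d['b'] = [19, 19, 22]

[19, 19, 22]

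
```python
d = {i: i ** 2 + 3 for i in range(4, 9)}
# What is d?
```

{4: 19, 5: 28, 6: 39, 7: 52, 8: 67}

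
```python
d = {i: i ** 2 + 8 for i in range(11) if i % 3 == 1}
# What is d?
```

{1: 9, 4: 24, 7: 57, 10: 108}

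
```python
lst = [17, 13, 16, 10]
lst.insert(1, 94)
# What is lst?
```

[17, 94, 13, 16, 10]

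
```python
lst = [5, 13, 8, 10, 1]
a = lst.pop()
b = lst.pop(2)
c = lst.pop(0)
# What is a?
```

After line 1: lst = [5, 13, 8, 10, 1]
After line 2 (pop() -> a = 1): lst = [5, 13, 8, 10]
After line 3 (pop(2) -> b = 8): lst = [5, 13, 10]
After line 4 (pop(0) -> c = 5): lst = [13, 10]

1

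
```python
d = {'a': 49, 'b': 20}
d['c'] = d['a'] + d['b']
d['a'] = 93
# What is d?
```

After line 1: d = {'a': 49, 'b': 20}
After line 2 (d['c'] = 49 + 20): d = {'a': 49, 'b': 20, 'c': 69}
After line 3: d = {'a': 93, 'b': 20, 'c': 69}

{'a': 93, 'b': 20, 'c': 69}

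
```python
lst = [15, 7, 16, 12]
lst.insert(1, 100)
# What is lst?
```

[15, 100, 7, 16, 12]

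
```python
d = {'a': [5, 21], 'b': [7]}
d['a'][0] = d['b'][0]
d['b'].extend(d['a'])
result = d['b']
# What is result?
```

After line 1: d = {'a': [5, 21], 'b': [7]}
After line 2 (a[0] = b[0] = 7): d = {'a': [7, 21], 'b': [7]}
After line 3 (b.extend(a) appends [7, 21]): d = {'a': [7, 21], 'b': [7, 7, 21]}
After line 4: result = d['b'] = [7, 7, 21]

[7, 7, 21]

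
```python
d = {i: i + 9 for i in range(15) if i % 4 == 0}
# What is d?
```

{0: 9, 4: 13, 8: 17, 12: 21}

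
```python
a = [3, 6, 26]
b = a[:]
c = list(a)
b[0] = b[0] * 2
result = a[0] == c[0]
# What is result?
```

After line 1: a = [3, 6, 26]
After line 2 (b = a[:], copy): a = [3, 6, 26], b = [3, 6, 26]
After line 3 (c = list(a) is a copy, new object): c = [3, 6, 26]
After line 4 (b[0] = 3 * 2 = 6; only b mutates (copy)): a = [3, 6, 26], b = [6, 6, 26], c = [3, 6, 26]
After line 5 (a[0] = 3, c[0] = 3; result = True)

True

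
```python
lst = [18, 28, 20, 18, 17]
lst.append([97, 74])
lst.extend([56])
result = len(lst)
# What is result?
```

After line 1: lst = [18, 28, 20, 18, 17]
After line 2 (append adds [97, 74] as single element): lst = [18, 28, 20, 18, 17, [97, 74]]
After line 3 (extend unpacks [56], adds 56): lst = [18, 28, 20, 18, 17, [97, 74], 56]
After line 4: result = len(lst) = 7

7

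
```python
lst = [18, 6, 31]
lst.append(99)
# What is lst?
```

[18, 6, 31, 99]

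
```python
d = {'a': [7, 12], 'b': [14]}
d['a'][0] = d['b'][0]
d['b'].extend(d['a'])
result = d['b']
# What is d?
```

After line 1: d = {'a': [7, 12], 'b': [14]}
After line 2 (a[0] = b[0] = 14): d = {'a': [14, 12], 'b': [14]}
After line 3 (b.extend(a) appends [14, 12]): d = {'a': [14, 12], 'b': [14, 14, 12]}
After line 4: result = d['b'] = [14, 14, 12]

{'a': [14, 12], 'b': [14, 14, 12]}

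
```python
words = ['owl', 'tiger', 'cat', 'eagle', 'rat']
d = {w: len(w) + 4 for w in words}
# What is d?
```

{'owl': 7, 'tiger': 9, 'cat': 7, 'eagle': 9, 'rat': 7}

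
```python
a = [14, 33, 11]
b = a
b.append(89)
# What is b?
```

After line 1: a = [14, 33, 11]
After line 2 (b = a is an alias, same object): a = [14, 33, 11], b = [14, 33, 11]
After line 3 (b.append mutates the shared list): a = [14, 33, 11, 89], b = [14, 33, 11, 89]

[14, 33, 11, 89]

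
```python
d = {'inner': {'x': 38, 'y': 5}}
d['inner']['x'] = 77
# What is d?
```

After line 1: d = {'inner': {'x': 38, 'y': 5}}
After line 2 (inner x overwritten): d = {'inner': {'x': 77, 'y': 5}}

{'inner': {'x': 77, 'y': 5}}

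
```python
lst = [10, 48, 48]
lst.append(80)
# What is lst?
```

[10, 48, 48, 80]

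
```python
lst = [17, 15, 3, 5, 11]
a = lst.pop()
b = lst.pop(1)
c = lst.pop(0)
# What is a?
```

After line 1: lst = [17, 15, 3, 5, 11]
After line 2 (pop() -> a = 11): lst = [17, 15, 3, 5]
After line 3 (pop(1) -> b = 15): lst = [17, 3, 5]
After line 4 (pop(0) -> c = 17): lst = [3, 5]

11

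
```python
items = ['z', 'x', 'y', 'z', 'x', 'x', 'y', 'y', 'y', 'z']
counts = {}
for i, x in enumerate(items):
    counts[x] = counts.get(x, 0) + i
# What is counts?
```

Initial: counts = {}, items = ['z', 'x', 'y', 'z', 'x', 'x', 'y', 'y', 'y', 'z']
i=0, x='z': counts = {'z': 0}
i=1, x='x': counts = {'z': 0, 'x': 1}
i=2, x='y': counts = {'z': 0, 'x': 1, 'y': 2}
i=3, x='z': counts = {'z': 3, 'x': 1, 'y': 2}
i=4, x='x': counts = {'z': 3, 'x': 5, 'y': 2}
i=5, x='x': counts = {'z': 3, 'x': 10, 'y': 2}
i=6, x='y': counts = {'z': 3, 'x': 10, 'y': 8}
i=7, x='y': counts = {'z': 3, 'x': 10, 'y': 15}
i=8, x='y': counts = {'z': 3, 'x': 10, 'y': 23}
i=9, x='z': counts = {'z': 12, 'x': 10, 'y': 23}

{'z': 12, 'x': 10, 'y': 23}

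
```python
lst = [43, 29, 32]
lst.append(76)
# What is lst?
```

[43, 29, 32, 76]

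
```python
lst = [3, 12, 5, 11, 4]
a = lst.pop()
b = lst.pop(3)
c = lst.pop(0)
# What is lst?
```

After line 1: lst = [3, 12, 5, 11, 4]
After line 2 (pop() -> a = 4): lst = [3, 12, 5, 11]
After line 3 (pop(3) -> b = 11): lst = [3, 12, 5]
After line 4 (pop(0) -> c = 3): lst = [12, 5]

[12, 5]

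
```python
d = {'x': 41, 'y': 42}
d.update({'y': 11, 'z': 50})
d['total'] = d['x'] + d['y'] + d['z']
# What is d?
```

After line 1: d = {'x': 41, 'y': 42}
After line 2 (y overwritten, z added): d = {'x': 41, 'y': 11, 'z': 50}
After line 3 (total = 41 + 11 + 50 = 102): d = {'x': 41, 'y': 11, 'z': 50, 'total': 102}

{'x': 41, 'y': 11, 'z': 50, 'total': 102}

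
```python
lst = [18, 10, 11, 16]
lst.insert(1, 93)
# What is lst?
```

[18, 93, 10, 11, 16]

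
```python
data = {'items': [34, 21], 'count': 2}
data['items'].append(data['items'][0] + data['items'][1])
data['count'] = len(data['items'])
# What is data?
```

After line 1: data = {'items': [34, 21], 'count': 2}
After line 2 (append 34 + 21 = 55): data = {'items': [34, 21, 55], 'count': 2}
After line 3 (count = len(items) = 3): data = {'items': [34, 21, 55], 'count': 3}

{'items': [34, 21, 55], 'count': 3}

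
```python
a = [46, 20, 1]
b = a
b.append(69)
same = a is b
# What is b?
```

After line 1: a = [46, 20, 1]
After line 2 (b = a is an alias, same object): a = [46, 20, 1], b = [46, 20, 1]
After line 3 (b.append mutates the shared list): a = [46, 20, 1, 69], b = [46, 20, 1, 69]
After line 4 (same = a is b; same object -> True): same = True

[46, 20, 1, 69]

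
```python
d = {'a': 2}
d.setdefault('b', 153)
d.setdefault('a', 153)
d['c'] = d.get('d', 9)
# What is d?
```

After line 1: d = {'a': 2}
After line 2 (setdefault adds 'b'=153): d = {'a': 2, 'b': 153}
After line 3 (setdefault 'a' no-op, already exists): d = {'a': 2, 'b': 153}
After line 4 (get('d', 9) returns default since 'd' not in d): d = {'a': 2, 'b': 153, 'c': 9}

{'a': 2, 'b': 153, 'c': 9}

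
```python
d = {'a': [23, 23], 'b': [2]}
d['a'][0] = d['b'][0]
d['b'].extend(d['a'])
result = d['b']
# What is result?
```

After line 1: d = {'a': [23, 23], 'b': [2]}
After line 2 (a[0] = b[0] = 2): d = {'a': [2, 23], 'b': [2]}
After line 3 (b.extend(a) appends [2, 23]): d = {'a': [2, 23], 'b': [2, 2, 23]}
After line 4: result = d['b'] = [2, 2, 23]

[2, 2, 23]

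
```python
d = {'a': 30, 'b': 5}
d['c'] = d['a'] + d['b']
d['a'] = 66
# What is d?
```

After line 1: d = {'a': 30, 'b': 5}
After line 2 (d['c'] = 30 + 5): d = {'a': 30, 'b': 5, 'c': 35}
After line 3: d = {'a': 66, 'b': 5, 'c': 35}

{'a': 66, 'b': 5, 'c': 35}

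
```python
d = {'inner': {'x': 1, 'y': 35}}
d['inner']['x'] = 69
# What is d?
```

After line 1: d = {'inner': {'x': 1, 'y': 35}}
After line 2 (inner x overwritten): d = {'inner': {'x': 69, 'y': 35}}

{'inner': {'x': 69, 'y': 35}}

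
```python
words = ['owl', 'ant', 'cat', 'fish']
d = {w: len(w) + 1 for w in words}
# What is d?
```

{'owl': 4, 'ant': 4, 'cat': 4, 'fish': 5}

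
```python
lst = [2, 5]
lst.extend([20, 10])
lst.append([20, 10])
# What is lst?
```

After line 1: lst = [2, 5]
After line 2 (extend unpacks [20, 10]): lst = [2, 5, 20, 10]
After line 3 (append adds [20, 10] as single element): lst = [2, 5, 20, 10, [20, 10]]

[2, 5, 20, 10, [20, 10]]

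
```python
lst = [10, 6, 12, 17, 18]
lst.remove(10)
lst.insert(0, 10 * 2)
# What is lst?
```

After line 1: lst = [10, 6, 12, 17, 18]
After line 2 (remove first 10): lst = [6, 12, 17, 18]
After line 3 (insert 20 at index 0): lst = [20, 6, 12, 17, 18]

[20, 6, 12, 17, 18]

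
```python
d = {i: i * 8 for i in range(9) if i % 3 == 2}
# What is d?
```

{2: 16, 5: 40, 8: 64}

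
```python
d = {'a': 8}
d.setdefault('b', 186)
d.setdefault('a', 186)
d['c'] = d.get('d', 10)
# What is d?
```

After line 1: d = {'a': 8}
After line 2 (setdefault adds 'b'=186): d = {'a': 8, 'b': 186}
After line 3 (setdefault 'a' no-op, already exists): d = {'a': 8, 'b': 186}
After line 4 (get('d', 10) returns default since 'd' not in d): d = {'a': 8, 'b': 186, 'c': 10}

{'a': 8, 'b': 186, 'c': 10}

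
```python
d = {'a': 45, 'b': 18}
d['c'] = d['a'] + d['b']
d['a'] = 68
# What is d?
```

After line 1: d = {'a': 45, 'b': 18}
After line 2 (d['c'] = 45 + 18): d = {'a': 45, 'b': 18, 'c': 63}
After line 3: d = {'a': 68, 'b': 18, 'c': 63}

{'a': 68, 'b': 18, 'c': 63}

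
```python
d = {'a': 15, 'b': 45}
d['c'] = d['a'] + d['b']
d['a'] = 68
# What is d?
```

After line 1: d = {'a': 15, 'b': 45}
After line 2 (d['c'] = 15 + 45): d = {'a': 15, 'b': 45, 'c': 60}
After line 3: d = {'a': 68, 'b': 45, 'c': 60}

{'a': 68, 'b': 45, 'c': 60}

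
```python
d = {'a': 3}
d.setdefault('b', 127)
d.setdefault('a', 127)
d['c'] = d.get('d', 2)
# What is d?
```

After line 1: d = {'a': 3}
After line 2 (setdefault adds 'b'=127): d = {'a': 3, 'b': 127}
After line 3 (setdefault 'a' no-op, already exists): d = {'a': 3, 'b': 127}
After line 4 (get('d', 2) returns default since 'd' not in d): d = {'a': 3, 'b': 127, 'c': 2}

{'a': 3, 'b': 127, 'c': 2}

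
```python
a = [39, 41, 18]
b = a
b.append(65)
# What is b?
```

After line 1: a = [39, 41, 18]
After line 2 (b = a is an alias, same object): a = [39, 41, 18], b = [39, 41, 18]
After line 3 (b.append mutates the shared list): a = [39, 41, 18, 65], b = [39, 41, 18, 65]

[39, 41, 18, 65]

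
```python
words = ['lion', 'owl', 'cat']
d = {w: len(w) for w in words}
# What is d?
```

{'lion': 4, 'owl': 3, 'cat': 3}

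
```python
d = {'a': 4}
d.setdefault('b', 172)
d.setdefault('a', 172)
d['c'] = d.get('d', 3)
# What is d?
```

After line 1: d = {'a': 4}
After line 2 (setdefault adds 'b'=172): d = {'a': 4, 'b': 172}
After line 3 (setdefault 'a' no-op, already exists): d = {'a': 4, 'b': 172}
After line 4 (get('d', 3) returns default since 'd' not in d): d = {'a': 4, 'b': 172, 'c': 3}

{'a': 4, 'b': 172, 'c': 3}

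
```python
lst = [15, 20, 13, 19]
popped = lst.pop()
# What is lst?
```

[15, 20, 13]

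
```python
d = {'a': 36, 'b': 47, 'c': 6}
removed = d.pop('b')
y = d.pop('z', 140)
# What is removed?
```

After line 1: d = {'a': 36, 'b': 47, 'c': 6}
After line 2 (pop 'b' returns 47): d = {'a': 36, 'c': 6}, removed = 47
After line 3 (pop 'z' missing, returns default 140): d = {'a': 36, 'c': 6}, y = 140

47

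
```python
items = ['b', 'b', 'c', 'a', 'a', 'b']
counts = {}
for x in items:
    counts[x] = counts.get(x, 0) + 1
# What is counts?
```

Initial: counts = {}, items = ['b', 'b', 'c', 'a', 'a', 'b']
See 'b': counts = {'b': 1}
See 'b': counts = {'b': 2}
See 'c': counts = {'b': 2, 'c': 1}
See 'a': counts = {'b': 2, 'c': 1, 'a': 1}
See 'a': counts = {'b': 2, 'c': 1, 'a': 2}
See 'b': counts = {'b': 3, 'c': 1, 'a': 2}

{'b': 3, 'c': 1, 'a': 2}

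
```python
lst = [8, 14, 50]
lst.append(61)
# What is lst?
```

[8, 14, 50, 61]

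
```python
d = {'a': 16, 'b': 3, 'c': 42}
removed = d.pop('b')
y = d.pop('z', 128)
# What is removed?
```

After line 1: d = {'a': 16, 'b': 3, 'c': 42}
After line 2 (pop 'b' returns 3): d = {'a': 16, 'c': 42}, removed = 3
After line 3 (pop 'z' missing, returns default 128): d = {'a': 16, 'c': 42}, y = 128

3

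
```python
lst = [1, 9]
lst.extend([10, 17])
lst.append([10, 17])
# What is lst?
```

After line 1: lst = [1, 9]
After line 2 (extend unpacks [10, 17]): lst = [1, 9, 10, 17]
After line 3 (append adds [10, 17] as single element): lst = [1, 9, 10, 17, [10, 17]]

[1, 9, 10, 17, [10, 17]]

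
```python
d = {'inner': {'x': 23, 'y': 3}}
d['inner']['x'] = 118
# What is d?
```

After line 1: d = {'inner': {'x': 23, 'y': 3}}
After line 2 (inner x overwritten): d = {'inner': {'x': 118, 'y': 3}}

{'inner': {'x': 118, 'y': 3}}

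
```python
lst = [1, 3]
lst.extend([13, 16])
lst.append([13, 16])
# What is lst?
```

After line 1: lst = [1, 3]
After line 2 (extend unpacks [13, 16]): lst = [1, 3, 13, 16]
After line 3 (append adds [13, 16] as single element): lst = [1, 3, 13, 16, [13, 16]]

[1, 3, 13, 16, [13, 16]]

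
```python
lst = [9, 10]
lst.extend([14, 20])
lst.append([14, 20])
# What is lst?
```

After line 1: lst = [9, 10]
After line 2 (extend unpacks [14, 20]): lst = [9, 10, 14, 20]
After line 3 (append adds [14, 20] as single element): lst = [9, 10, 14, 20, [14, 20]]

[9, 10, 14, 20, [14, 20]]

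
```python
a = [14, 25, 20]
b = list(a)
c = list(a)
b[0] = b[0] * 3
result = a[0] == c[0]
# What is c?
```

After line 1: a = [14, 25, 20]
After line 2 (b = list(a), copy): a = [14, 25, 20], b = [14, 25, 20]
After line 3 (c = list(a) is a copy, new object): c = [14, 25, 20]
After line 4 (b[0] = 14 * 3 = 42; only b mutates (copy)): a = [14, 25, 20], b = [42, 25, 20], c = [14, 25, 20]
After line 5 (a[0] = 14, c[0] = 14; result = True)

[14, 25, 20]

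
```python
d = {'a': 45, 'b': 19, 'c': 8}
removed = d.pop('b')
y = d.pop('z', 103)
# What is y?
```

After line 1: d = {'a': 45, 'b': 19, 'c': 8}
After line 2 (pop 'b' returns 19): d = {'a': 45, 'c': 8}, removed = 19
After line 3 (pop 'z' missing, returns default 103): d = {'a': 45, 'c': 8}, y = 103

103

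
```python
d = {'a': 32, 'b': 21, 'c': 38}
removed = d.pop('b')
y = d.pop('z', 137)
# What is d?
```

After line 1: d = {'a': 32, 'b': 21, 'c': 38}
After line 2 (pop 'b' returns 21): d = {'a': 32, 'c': 38}, removed = 21
After line 3 (pop 'z' missing, returns default 137): d = {'a': 32, 'c': 38}, y = 137

{'a': 32, 'c': 38}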